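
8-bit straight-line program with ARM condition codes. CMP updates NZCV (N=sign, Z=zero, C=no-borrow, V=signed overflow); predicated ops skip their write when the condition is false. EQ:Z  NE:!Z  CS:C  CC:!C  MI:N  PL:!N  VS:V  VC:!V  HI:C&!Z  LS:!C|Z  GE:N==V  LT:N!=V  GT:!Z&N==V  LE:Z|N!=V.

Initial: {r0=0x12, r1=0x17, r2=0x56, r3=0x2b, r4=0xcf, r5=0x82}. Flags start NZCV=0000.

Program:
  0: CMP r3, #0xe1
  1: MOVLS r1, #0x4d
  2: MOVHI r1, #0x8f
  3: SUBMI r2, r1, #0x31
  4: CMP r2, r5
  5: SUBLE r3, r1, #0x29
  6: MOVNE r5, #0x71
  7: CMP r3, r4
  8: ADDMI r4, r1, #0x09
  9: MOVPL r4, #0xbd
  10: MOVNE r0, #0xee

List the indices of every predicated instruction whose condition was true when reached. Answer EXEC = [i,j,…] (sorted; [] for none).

EXEC = [1,6,9,10]

0: ✓ CMP  NZCV=0000
1: ✓ MOVLS  r1←0x4d
2: · MOVHI
3: · SUBMI
4: ✓ CMP  NZCV=1001
5: · SUBLE
6: ✓ MOVNE  r5←0x71
7: ✓ CMP  NZCV=0000
8: · ADDMI
9: ✓ MOVPL  r4←0xbd
10: ✓ MOVNE  r0←0xee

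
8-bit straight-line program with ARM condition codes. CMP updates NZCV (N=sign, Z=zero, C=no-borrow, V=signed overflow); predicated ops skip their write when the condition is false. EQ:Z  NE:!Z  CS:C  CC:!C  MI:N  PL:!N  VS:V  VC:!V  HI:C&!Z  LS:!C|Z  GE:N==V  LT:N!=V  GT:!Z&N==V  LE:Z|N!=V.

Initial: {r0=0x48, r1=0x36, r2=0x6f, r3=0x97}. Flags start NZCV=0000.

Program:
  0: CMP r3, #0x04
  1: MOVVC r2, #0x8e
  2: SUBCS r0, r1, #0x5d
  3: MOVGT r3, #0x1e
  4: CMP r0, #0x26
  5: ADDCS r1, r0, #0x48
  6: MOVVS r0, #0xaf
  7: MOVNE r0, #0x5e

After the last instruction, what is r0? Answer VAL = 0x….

[0] flags=1010 → (cmp)
[1] flags=1010 VC?T → r2=0x8e
[2] flags=1010 CS?T → r0=0xd9
[3] flags=1010 GT?F → skip
[4] flags=1010 → (cmp)
[5] flags=1010 CS?T → r1=0x21
[6] flags=1010 VS?F → skip
[7] flags=1010 NE?T → r0=0x5e

VAL = 0x5e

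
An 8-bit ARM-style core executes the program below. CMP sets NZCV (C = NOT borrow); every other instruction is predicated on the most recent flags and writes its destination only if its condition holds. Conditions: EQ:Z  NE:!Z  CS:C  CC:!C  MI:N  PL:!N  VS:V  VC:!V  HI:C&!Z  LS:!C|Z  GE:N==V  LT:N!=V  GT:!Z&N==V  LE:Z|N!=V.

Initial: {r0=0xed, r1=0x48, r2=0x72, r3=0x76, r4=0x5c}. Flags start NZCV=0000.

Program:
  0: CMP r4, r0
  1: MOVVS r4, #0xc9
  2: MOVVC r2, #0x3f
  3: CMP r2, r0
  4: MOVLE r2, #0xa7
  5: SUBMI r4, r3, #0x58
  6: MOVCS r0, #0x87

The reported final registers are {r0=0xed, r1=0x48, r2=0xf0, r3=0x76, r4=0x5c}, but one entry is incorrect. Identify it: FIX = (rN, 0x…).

FIX = (r2, 0x3f)

[0] flags=0000 → (cmp)
[1] flags=0000 VS?F → skip
[2] flags=0000 VC?T → r2=0x3f
[3] flags=0000 → (cmp)
[4] flags=0000 LE?F → skip
[5] flags=0000 MI?F → skip
[6] flags=0000 CS?F → skip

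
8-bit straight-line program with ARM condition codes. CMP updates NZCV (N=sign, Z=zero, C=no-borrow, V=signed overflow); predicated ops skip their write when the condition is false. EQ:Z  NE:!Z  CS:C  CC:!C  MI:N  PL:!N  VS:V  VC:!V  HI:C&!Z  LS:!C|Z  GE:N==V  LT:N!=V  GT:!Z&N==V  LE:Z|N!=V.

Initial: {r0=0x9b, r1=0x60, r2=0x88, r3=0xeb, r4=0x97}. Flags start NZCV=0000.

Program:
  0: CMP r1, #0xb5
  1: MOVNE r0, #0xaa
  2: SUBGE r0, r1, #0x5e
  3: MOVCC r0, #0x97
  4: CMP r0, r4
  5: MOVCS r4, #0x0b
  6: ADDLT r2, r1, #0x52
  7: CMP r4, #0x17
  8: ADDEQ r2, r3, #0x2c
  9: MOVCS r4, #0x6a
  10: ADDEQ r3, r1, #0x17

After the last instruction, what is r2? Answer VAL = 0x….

VAL = 0x88

[0] flags=1001 → (cmp)
[1] flags=1001 NE?T → r0=0xaa
[2] flags=1001 GE?T → r0=0x02
[3] flags=1001 CC?T → r0=0x97
[4] flags=0110 → (cmp)
[5] flags=0110 CS?T → r4=0x0b
[6] flags=0110 LT?F → skip
[7] flags=1000 → (cmp)
[8] flags=1000 EQ?F → skip
[9] flags=1000 CS?F → skip
[10] flags=1000 EQ?F → skip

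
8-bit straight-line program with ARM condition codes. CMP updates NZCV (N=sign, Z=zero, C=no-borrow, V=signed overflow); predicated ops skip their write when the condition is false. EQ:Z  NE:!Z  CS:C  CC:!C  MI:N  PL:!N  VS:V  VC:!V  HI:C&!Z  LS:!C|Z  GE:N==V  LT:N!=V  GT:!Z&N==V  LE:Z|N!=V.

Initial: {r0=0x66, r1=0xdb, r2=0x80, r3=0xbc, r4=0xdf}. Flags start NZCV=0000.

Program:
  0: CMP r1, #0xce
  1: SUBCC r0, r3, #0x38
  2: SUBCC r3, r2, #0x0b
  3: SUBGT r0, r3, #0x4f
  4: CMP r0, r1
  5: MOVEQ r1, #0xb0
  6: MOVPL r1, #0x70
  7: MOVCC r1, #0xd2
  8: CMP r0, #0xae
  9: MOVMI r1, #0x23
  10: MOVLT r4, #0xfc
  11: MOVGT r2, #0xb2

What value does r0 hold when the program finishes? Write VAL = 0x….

0: ✓ CMP  NZCV=0010
1: · SUBCC
2: · SUBCC
3: ✓ SUBGT  r0←0x6d
4: ✓ CMP  NZCV=1001
5: · MOVEQ
6: · MOVPL
7: ✓ MOVCC  r1←0xd2
8: ✓ CMP  NZCV=1001
9: ✓ MOVMI  r1←0x23
10: · MOVLT
11: ✓ MOVGT  r2←0xb2

VAL = 0x6d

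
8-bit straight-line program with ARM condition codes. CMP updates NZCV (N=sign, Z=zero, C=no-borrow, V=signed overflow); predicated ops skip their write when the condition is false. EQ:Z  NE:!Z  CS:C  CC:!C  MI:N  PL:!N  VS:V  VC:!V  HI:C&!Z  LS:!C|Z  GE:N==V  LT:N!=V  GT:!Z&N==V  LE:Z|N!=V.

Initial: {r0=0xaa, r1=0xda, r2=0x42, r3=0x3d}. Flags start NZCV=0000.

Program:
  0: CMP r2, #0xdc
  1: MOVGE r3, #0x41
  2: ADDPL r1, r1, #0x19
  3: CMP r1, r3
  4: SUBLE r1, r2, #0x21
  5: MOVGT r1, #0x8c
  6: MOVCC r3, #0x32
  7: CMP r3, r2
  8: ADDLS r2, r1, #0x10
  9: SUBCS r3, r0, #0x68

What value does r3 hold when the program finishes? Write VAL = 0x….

[0] flags=0000 → (cmp)
[1] flags=0000 GE?T → r3=0x41
[2] flags=0000 PL?T → r1=0xf3
[3] flags=1010 → (cmp)
[4] flags=1010 LE?T → r1=0x21
[5] flags=1010 GT?F → skip
[6] flags=1010 CC?F → skip
[7] flags=1000 → (cmp)
[8] flags=1000 LS?T → r2=0x31
[9] flags=1000 CS?F → skip

VAL = 0x41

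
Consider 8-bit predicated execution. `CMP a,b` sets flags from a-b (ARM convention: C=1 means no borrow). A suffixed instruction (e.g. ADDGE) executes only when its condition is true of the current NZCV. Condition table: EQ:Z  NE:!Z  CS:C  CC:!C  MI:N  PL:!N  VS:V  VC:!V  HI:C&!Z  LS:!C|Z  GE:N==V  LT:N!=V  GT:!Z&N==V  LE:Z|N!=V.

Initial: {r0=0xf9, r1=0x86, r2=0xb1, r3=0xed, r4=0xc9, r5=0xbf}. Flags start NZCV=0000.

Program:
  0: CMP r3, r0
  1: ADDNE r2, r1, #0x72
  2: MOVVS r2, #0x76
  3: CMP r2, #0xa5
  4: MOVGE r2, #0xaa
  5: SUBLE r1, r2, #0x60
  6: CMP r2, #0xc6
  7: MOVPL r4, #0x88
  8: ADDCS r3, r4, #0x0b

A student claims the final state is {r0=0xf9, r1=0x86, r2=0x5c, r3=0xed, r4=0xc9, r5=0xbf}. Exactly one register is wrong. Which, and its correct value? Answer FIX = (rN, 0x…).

FIX = (r2, 0xaa)

0: ✓ CMP  NZCV=1000
1: ✓ ADDNE  r2←0xf8
2: · MOVVS
3: ✓ CMP  NZCV=0010
4: ✓ MOVGE  r2←0xaa
5: · SUBLE
6: ✓ CMP  NZCV=1000
7: · MOVPL
8: · ADDCS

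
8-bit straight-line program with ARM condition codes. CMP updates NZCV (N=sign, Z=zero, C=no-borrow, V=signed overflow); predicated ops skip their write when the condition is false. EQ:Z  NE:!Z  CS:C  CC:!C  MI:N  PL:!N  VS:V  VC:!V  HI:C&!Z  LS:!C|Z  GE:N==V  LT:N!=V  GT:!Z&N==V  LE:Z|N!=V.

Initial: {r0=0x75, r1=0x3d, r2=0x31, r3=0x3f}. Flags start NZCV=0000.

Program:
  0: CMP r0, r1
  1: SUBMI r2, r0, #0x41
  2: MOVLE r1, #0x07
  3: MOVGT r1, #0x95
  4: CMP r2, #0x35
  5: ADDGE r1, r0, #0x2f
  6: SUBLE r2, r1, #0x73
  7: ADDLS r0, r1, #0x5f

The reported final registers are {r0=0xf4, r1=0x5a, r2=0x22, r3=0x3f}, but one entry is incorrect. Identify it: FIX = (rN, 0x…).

FIX = (r1, 0x95)

0: ✓ CMP  NZCV=0010
1: · SUBMI
2: · MOVLE
3: ✓ MOVGT  r1←0x95
4: ✓ CMP  NZCV=1000
5: · ADDGE
6: ✓ SUBLE  r2←0x22
7: ✓ ADDLS  r0←0xf4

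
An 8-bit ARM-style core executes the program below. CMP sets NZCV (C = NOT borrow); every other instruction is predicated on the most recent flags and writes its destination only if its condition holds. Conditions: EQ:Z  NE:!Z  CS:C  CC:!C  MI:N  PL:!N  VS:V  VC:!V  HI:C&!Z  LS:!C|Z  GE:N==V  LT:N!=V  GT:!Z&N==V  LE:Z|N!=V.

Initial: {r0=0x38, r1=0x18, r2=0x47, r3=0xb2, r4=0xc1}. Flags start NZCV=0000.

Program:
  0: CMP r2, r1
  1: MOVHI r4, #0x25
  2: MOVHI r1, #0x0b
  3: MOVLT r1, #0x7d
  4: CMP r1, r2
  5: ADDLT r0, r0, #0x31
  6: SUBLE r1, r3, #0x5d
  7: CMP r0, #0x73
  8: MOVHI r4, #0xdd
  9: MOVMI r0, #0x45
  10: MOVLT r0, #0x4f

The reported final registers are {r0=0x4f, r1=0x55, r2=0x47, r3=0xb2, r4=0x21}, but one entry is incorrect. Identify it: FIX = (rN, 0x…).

FIX = (r4, 0x25)

[0] flags=0010 → (cmp)
[1] flags=0010 HI?T → r4=0x25
[2] flags=0010 HI?T → r1=0x0b
[3] flags=0010 LT?F → skip
[4] flags=1000 → (cmp)
[5] flags=1000 LT?T → r0=0x69
[6] flags=1000 LE?T → r1=0x55
[7] flags=1000 → (cmp)
[8] flags=1000 HI?F → skip
[9] flags=1000 MI?T → r0=0x45
[10] flags=1000 LT?T → r0=0x4f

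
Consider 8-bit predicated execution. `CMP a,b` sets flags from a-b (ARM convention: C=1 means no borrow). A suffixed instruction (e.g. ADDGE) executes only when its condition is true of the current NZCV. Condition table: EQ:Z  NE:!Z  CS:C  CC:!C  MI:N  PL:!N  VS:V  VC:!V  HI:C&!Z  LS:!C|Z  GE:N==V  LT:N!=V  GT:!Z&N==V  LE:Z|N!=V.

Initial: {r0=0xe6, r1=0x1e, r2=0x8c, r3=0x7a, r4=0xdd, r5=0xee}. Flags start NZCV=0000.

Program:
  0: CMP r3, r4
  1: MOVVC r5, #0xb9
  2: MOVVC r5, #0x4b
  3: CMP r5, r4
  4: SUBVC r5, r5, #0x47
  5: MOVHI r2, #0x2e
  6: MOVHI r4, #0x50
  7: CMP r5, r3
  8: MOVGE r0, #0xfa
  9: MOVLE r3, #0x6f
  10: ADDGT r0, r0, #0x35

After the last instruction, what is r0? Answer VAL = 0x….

[0] flags=1001 → (cmp)
[1] flags=1001 VC?F → skip
[2] flags=1001 VC?F → skip
[3] flags=0010 → (cmp)
[4] flags=0010 VC?T → r5=0xa7
[5] flags=0010 HI?T → r2=0x2e
[6] flags=0010 HI?T → r4=0x50
[7] flags=0011 → (cmp)
[8] flags=0011 GE?F → skip
[9] flags=0011 LE?T → r3=0x6f
[10] flags=0011 GT?F → skip

VAL = 0xe6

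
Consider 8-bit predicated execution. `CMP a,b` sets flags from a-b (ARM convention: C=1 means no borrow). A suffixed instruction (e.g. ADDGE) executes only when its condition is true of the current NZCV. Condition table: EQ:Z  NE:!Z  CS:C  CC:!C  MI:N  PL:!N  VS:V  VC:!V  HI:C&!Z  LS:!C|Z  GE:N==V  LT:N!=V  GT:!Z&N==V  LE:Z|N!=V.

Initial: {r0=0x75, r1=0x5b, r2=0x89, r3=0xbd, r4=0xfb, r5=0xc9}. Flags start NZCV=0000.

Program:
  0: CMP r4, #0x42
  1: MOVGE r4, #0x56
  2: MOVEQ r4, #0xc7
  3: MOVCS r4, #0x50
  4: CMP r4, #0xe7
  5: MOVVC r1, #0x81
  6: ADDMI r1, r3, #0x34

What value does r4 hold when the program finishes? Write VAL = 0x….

VAL = 0x50

0: ✓ CMP  NZCV=1010
1: · MOVGE
2: · MOVEQ
3: ✓ MOVCS  r4←0x50
4: ✓ CMP  NZCV=0000
5: ✓ MOVVC  r1←0x81
6: · ADDMI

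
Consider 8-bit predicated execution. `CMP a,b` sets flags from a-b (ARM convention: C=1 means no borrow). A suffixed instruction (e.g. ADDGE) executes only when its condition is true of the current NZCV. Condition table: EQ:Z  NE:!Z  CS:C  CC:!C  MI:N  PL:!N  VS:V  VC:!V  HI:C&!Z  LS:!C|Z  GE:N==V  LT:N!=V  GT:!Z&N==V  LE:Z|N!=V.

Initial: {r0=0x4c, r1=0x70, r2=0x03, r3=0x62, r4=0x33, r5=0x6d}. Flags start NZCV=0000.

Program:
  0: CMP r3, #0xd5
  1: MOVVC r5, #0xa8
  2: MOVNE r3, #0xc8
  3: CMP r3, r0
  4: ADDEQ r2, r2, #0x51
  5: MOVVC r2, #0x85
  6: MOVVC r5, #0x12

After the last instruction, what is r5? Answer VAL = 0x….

0: ✓ CMP  NZCV=1001
1: · MOVVC
2: ✓ MOVNE  r3←0xc8
3: ✓ CMP  NZCV=0011
4: · ADDEQ
5: · MOVVC
6: · MOVVC

VAL = 0x6d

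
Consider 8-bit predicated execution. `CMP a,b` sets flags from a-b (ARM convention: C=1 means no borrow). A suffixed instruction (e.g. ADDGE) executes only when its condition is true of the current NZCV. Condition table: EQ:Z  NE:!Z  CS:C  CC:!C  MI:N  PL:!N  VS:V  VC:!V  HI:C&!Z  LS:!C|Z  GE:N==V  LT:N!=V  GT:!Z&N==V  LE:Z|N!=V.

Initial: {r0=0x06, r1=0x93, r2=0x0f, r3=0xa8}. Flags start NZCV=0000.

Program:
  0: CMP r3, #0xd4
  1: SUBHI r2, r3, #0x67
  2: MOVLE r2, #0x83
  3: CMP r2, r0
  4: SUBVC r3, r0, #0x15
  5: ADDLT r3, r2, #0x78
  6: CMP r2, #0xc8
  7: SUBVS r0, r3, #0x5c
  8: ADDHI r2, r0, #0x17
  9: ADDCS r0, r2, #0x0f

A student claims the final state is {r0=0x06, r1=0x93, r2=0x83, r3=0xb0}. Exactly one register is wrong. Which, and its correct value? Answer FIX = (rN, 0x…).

FIX = (r3, 0xfb)

[0] flags=1000 → (cmp)
[1] flags=1000 HI?F → skip
[2] flags=1000 LE?T → r2=0x83
[3] flags=0011 → (cmp)
[4] flags=0011 VC?F → skip
[5] flags=0011 LT?T → r3=0xfb
[6] flags=1000 → (cmp)
[7] flags=1000 VS?F → skip
[8] flags=1000 HI?F → skip
[9] flags=1000 CS?F → skip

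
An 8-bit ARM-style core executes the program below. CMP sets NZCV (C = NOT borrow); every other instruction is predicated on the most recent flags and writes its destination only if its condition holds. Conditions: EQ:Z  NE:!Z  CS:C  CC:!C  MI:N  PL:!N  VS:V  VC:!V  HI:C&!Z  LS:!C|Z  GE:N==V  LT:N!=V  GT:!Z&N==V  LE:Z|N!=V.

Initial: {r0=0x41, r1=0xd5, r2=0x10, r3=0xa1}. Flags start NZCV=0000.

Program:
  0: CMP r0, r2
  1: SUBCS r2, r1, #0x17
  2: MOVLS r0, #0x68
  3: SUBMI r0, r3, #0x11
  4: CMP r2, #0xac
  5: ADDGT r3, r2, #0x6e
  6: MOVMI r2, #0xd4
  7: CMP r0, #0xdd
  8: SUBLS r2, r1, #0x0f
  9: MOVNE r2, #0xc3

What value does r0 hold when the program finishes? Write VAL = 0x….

VAL = 0x41

[0] flags=0010 → (cmp)
[1] flags=0010 CS?T → r2=0xbe
[2] flags=0010 LS?F → skip
[3] flags=0010 MI?F → skip
[4] flags=0010 → (cmp)
[5] flags=0010 GT?T → r3=0x2c
[6] flags=0010 MI?F → skip
[7] flags=0000 → (cmp)
[8] flags=0000 LS?T → r2=0xc6
[9] flags=0000 NE?T → r2=0xc3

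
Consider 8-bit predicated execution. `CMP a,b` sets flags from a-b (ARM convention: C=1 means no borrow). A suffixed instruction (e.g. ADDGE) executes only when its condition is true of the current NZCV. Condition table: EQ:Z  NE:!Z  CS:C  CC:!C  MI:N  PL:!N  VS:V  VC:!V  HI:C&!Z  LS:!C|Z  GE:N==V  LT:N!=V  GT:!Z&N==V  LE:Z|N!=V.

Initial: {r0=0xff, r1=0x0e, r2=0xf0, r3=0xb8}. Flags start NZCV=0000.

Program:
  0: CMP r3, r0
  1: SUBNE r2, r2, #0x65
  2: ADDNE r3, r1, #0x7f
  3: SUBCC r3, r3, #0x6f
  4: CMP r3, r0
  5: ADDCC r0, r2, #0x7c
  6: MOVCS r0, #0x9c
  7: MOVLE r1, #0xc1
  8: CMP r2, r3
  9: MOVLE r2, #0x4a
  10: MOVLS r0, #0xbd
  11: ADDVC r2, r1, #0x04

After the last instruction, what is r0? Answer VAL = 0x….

VAL = 0x07

0: ✓ CMP  NZCV=1000
1: ✓ SUBNE  r2←0x8b
2: ✓ ADDNE  r3←0x8d
3: ✓ SUBCC  r3←0x1e
4: ✓ CMP  NZCV=0000
5: ✓ ADDCC  r0←0x07
6: · MOVCS
7: · MOVLE
8: ✓ CMP  NZCV=0011
9: ✓ MOVLE  r2←0x4a
10: · MOVLS
11: · ADDVC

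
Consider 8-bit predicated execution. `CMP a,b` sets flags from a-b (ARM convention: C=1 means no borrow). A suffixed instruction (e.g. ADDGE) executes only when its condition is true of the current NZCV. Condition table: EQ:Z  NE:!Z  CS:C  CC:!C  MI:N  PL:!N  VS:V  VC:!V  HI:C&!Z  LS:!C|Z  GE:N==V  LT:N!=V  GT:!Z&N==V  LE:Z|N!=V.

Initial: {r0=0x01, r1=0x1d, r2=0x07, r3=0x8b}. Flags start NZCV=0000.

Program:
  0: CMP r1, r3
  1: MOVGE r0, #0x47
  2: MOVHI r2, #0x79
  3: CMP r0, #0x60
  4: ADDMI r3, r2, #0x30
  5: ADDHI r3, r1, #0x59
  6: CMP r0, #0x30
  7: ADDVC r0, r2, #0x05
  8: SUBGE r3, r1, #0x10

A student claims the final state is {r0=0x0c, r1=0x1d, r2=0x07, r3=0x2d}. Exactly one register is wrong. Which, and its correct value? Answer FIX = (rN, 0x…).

[0] flags=1001 → (cmp)
[1] flags=1001 GE?T → r0=0x47
[2] flags=1001 HI?F → skip
[3] flags=1000 → (cmp)
[4] flags=1000 MI?T → r3=0x37
[5] flags=1000 HI?F → skip
[6] flags=0010 → (cmp)
[7] flags=0010 VC?T → r0=0x0c
[8] flags=0010 GE?T → r3=0x0d

FIX = (r3, 0x0d)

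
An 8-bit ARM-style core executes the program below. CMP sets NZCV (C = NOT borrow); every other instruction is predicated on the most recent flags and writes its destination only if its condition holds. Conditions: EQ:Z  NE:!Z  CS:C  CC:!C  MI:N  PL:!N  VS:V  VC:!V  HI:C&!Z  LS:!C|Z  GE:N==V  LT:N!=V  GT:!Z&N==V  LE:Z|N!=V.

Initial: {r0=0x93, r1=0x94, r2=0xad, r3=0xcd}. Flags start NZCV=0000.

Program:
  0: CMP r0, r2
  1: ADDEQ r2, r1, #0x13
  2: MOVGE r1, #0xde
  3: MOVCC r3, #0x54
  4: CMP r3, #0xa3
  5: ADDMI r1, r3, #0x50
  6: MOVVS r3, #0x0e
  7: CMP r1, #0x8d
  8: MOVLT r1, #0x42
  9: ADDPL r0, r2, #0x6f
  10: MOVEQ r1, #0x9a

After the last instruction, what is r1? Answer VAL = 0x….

0: ✓ CMP  NZCV=1000
1: · ADDEQ
2: · MOVGE
3: ✓ MOVCC  r3←0x54
4: ✓ CMP  NZCV=1001
5: ✓ ADDMI  r1←0xa4
6: ✓ MOVVS  r3←0x0e
7: ✓ CMP  NZCV=0010
8: · MOVLT
9: ✓ ADDPL  r0←0x1c
10: · MOVEQ

VAL = 0xa4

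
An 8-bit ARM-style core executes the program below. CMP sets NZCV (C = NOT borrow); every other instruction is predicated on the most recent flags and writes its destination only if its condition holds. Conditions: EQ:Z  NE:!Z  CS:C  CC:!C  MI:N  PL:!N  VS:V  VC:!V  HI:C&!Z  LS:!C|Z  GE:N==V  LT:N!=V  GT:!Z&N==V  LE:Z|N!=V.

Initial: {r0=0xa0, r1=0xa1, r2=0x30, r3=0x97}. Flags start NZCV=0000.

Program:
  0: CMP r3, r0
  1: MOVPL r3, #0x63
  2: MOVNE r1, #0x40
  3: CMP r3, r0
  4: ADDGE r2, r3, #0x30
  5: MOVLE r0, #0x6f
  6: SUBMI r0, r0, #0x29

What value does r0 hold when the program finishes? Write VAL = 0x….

0: ✓ CMP  NZCV=1000
1: · MOVPL
2: ✓ MOVNE  r1←0x40
3: ✓ CMP  NZCV=1000
4: · ADDGE
5: ✓ MOVLE  r0←0x6f
6: ✓ SUBMI  r0←0x46

VAL = 0x46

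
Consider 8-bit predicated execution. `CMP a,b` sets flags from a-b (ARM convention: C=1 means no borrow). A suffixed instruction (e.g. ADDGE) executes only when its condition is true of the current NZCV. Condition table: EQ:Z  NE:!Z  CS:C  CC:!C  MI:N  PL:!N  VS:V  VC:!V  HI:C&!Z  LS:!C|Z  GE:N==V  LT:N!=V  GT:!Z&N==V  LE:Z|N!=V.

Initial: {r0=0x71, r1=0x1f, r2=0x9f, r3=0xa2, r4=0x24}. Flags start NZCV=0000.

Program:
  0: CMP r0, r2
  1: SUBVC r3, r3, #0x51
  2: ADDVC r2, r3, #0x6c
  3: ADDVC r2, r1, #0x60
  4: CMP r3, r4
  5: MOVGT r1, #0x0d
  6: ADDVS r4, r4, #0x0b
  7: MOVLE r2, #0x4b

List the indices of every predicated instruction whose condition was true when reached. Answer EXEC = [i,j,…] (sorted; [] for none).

0: ✓ CMP  NZCV=1001
1: · SUBVC
2: · ADDVC
3: · ADDVC
4: ✓ CMP  NZCV=0011
5: · MOVGT
6: ✓ ADDVS  r4←0x2f
7: ✓ MOVLE  r2←0x4b

EXEC = [6,7]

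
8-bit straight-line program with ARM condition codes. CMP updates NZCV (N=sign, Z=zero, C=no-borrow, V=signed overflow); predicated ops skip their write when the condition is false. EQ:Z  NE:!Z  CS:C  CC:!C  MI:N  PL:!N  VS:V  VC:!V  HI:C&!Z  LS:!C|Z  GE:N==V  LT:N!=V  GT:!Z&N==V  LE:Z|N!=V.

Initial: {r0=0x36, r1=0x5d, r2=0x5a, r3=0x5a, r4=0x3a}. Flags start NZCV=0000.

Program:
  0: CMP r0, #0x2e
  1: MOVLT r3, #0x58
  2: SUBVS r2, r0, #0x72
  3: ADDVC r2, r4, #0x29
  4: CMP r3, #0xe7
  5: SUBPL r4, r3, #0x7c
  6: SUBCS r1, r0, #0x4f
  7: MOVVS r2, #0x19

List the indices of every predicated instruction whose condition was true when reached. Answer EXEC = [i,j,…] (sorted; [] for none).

EXEC = [3,5]

[0] flags=0010 → (cmp)
[1] flags=0010 LT?F → skip
[2] flags=0010 VS?F → skip
[3] flags=0010 VC?T → r2=0x63
[4] flags=0000 → (cmp)
[5] flags=0000 PL?T → r4=0xde
[6] flags=0000 CS?F → skip
[7] flags=0000 VS?F → skip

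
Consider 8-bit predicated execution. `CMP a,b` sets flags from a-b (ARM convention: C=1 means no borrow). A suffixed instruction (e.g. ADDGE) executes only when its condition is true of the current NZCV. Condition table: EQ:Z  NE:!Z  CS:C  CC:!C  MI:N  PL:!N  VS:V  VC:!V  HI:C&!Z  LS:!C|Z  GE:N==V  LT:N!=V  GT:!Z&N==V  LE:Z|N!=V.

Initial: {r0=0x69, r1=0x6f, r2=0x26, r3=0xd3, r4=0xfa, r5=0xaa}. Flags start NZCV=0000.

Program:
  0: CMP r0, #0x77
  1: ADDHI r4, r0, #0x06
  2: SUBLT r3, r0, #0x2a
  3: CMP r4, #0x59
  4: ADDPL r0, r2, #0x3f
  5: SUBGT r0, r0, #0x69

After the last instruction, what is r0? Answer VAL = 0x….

[0] flags=1000 → (cmp)
[1] flags=1000 HI?F → skip
[2] flags=1000 LT?T → r3=0x3f
[3] flags=1010 → (cmp)
[4] flags=1010 PL?F → skip
[5] flags=1010 GT?F → skip

VAL = 0x69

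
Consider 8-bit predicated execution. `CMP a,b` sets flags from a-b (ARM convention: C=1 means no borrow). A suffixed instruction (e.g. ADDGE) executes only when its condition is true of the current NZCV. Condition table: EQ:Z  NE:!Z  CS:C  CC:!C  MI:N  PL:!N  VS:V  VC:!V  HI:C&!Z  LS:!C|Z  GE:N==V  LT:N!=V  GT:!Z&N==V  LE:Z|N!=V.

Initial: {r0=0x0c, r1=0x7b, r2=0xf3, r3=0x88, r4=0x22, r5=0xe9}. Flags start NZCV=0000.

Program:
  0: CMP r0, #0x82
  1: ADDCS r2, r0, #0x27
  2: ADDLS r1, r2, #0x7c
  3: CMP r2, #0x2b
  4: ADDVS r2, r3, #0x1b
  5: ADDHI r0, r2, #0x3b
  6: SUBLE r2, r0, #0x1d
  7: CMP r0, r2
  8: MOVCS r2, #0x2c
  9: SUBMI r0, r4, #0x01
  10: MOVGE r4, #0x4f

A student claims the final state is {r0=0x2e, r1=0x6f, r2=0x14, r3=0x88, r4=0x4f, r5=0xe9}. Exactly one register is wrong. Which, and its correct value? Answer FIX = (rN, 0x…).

FIX = (r2, 0x2c)

[0] flags=1001 → (cmp)
[1] flags=1001 CS?F → skip
[2] flags=1001 LS?T → r1=0x6f
[3] flags=1010 → (cmp)
[4] flags=1010 VS?F → skip
[5] flags=1010 HI?T → r0=0x2e
[6] flags=1010 LE?T → r2=0x11
[7] flags=0010 → (cmp)
[8] flags=0010 CS?T → r2=0x2c
[9] flags=0010 MI?F → skip
[10] flags=0010 GE?T → r4=0x4f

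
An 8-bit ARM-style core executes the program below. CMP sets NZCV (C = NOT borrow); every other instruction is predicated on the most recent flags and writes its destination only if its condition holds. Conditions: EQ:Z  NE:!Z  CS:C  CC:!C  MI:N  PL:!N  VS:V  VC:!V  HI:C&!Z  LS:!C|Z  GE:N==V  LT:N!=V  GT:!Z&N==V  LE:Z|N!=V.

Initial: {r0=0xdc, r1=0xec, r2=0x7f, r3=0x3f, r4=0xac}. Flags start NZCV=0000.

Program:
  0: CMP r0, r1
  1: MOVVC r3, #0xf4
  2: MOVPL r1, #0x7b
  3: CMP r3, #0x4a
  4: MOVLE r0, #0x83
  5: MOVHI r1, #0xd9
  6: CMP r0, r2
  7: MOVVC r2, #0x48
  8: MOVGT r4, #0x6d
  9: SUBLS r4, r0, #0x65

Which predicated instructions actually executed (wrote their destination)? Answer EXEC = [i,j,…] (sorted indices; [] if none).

[0] flags=1000 → (cmp)
[1] flags=1000 VC?T → r3=0xf4
[2] flags=1000 PL?F → skip
[3] flags=1010 → (cmp)
[4] flags=1010 LE?T → r0=0x83
[5] flags=1010 HI?T → r1=0xd9
[6] flags=0011 → (cmp)
[7] flags=0011 VC?F → skip
[8] flags=0011 GT?F → skip
[9] flags=0011 LS?F → skip

EXEC = [1,4,5]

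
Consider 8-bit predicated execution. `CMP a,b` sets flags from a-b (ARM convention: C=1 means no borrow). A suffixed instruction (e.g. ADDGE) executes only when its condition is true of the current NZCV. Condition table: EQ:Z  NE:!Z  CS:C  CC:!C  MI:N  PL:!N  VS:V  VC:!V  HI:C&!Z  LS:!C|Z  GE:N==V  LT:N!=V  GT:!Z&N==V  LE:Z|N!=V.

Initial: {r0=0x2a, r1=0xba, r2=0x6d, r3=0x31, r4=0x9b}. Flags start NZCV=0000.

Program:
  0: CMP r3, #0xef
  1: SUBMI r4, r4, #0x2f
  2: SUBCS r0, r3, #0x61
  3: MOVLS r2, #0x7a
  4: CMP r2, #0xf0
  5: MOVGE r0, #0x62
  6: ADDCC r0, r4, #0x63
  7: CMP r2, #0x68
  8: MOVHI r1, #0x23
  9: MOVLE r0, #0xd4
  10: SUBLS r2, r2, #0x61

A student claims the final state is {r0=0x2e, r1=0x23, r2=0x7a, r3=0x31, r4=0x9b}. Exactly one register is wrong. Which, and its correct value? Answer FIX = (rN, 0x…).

[0] flags=0000 → (cmp)
[1] flags=0000 MI?F → skip
[2] flags=0000 CS?F → skip
[3] flags=0000 LS?T → r2=0x7a
[4] flags=1001 → (cmp)
[5] flags=1001 GE?T → r0=0x62
[6] flags=1001 CC?T → r0=0xfe
[7] flags=0010 → (cmp)
[8] flags=0010 HI?T → r1=0x23
[9] flags=0010 LE?F → skip
[10] flags=0010 LS?F → skip

FIX = (r0, 0xfe)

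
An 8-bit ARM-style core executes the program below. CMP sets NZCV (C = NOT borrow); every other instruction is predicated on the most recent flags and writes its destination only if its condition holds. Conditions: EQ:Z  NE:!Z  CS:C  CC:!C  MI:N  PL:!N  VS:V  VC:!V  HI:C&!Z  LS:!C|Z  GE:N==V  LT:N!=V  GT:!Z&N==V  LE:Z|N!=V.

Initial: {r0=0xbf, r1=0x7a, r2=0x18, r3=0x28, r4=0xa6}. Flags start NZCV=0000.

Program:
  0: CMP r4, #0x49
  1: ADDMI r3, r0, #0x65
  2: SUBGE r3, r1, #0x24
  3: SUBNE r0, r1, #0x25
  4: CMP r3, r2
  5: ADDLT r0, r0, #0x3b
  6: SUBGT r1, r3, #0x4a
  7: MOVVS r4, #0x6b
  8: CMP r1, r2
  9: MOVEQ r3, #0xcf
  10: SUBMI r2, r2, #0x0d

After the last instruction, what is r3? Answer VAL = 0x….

0: ✓ CMP  NZCV=0011
1: · ADDMI
2: · SUBGE
3: ✓ SUBNE  r0←0x55
4: ✓ CMP  NZCV=0010
5: · ADDLT
6: ✓ SUBGT  r1←0xde
7: · MOVVS
8: ✓ CMP  NZCV=1010
9: · MOVEQ
10: ✓ SUBMI  r2←0x0b

VAL = 0x28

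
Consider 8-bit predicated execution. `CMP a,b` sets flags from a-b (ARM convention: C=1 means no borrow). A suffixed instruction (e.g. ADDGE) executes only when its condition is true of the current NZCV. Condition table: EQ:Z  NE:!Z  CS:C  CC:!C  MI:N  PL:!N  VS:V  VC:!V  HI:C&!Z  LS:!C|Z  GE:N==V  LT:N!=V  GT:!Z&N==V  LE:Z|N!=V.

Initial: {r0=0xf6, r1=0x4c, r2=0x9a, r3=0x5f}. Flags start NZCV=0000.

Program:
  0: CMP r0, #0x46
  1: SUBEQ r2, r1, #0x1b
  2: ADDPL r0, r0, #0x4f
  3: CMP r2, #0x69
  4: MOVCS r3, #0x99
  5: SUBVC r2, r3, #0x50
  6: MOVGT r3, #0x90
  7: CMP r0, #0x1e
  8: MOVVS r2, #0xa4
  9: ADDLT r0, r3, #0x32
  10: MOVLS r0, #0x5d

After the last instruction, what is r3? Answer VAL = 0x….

VAL = 0x99

0: ✓ CMP  NZCV=1010
1: · SUBEQ
2: · ADDPL
3: ✓ CMP  NZCV=0011
4: ✓ MOVCS  r3←0x99
5: · SUBVC
6: · MOVGT
7: ✓ CMP  NZCV=1010
8: · MOVVS
9: ✓ ADDLT  r0←0xcb
10: · MOVLS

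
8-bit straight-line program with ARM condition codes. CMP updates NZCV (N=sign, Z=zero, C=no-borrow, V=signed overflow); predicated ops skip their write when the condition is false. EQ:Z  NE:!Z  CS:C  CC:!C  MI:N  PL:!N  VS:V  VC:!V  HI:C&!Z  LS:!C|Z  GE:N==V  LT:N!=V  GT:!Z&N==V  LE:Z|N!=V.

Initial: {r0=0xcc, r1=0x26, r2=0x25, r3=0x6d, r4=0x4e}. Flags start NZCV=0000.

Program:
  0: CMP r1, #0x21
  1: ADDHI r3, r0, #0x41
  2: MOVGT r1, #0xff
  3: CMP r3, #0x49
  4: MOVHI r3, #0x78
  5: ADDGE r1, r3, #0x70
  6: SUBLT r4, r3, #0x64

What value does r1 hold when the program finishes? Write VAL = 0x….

0: ✓ CMP  NZCV=0010
1: ✓ ADDHI  r3←0x0d
2: ✓ MOVGT  r1←0xff
3: ✓ CMP  NZCV=1000
4: · MOVHI
5: · ADDGE
6: ✓ SUBLT  r4←0xa9

VAL = 0xff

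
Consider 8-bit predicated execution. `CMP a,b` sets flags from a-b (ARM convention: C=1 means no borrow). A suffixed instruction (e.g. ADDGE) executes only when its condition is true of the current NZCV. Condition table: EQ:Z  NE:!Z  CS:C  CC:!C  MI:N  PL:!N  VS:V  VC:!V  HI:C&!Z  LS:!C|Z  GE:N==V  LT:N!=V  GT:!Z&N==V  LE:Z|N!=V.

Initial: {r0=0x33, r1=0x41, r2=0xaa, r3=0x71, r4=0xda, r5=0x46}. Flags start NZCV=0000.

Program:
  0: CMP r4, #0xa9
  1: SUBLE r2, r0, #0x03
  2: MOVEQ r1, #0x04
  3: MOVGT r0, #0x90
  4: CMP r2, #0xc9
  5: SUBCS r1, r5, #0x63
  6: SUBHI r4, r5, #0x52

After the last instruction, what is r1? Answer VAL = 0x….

0: ✓ CMP  NZCV=0010
1: · SUBLE
2: · MOVEQ
3: ✓ MOVGT  r0←0x90
4: ✓ CMP  NZCV=1000
5: · SUBCS
6: · SUBHI

VAL = 0x41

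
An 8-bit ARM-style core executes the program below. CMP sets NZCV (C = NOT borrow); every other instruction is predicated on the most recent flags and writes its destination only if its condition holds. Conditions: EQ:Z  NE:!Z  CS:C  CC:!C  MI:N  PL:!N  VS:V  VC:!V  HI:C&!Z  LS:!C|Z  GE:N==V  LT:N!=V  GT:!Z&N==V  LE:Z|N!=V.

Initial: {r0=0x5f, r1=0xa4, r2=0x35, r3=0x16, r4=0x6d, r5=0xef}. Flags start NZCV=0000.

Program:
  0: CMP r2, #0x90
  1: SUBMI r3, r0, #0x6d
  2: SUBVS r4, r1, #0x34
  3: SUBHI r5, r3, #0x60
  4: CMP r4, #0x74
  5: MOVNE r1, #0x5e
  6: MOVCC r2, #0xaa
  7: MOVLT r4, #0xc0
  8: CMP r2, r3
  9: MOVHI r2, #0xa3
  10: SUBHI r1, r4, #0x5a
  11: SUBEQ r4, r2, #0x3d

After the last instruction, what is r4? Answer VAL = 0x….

VAL = 0xc0

[0] flags=1001 → (cmp)
[1] flags=1001 MI?T → r3=0xf2
[2] flags=1001 VS?T → r4=0x70
[3] flags=1001 HI?F → skip
[4] flags=1000 → (cmp)
[5] flags=1000 NE?T → r1=0x5e
[6] flags=1000 CC?T → r2=0xaa
[7] flags=1000 LT?T → r4=0xc0
[8] flags=1000 → (cmp)
[9] flags=1000 HI?F → skip
[10] flags=1000 HI?F → skip
[11] flags=1000 EQ?F → skip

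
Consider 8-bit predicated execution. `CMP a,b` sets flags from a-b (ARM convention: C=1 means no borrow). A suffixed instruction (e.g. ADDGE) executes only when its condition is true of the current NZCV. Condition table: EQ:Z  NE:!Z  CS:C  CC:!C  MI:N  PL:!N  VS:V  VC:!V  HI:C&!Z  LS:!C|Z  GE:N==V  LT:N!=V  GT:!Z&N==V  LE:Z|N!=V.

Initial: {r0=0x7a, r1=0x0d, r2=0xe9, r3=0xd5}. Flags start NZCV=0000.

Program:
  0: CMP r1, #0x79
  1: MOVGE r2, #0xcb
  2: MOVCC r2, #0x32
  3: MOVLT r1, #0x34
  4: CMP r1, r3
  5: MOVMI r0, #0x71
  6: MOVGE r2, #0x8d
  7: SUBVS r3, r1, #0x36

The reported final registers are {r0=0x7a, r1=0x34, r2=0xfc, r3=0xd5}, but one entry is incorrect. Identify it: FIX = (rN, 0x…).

0: ✓ CMP  NZCV=1000
1: · MOVGE
2: ✓ MOVCC  r2←0x32
3: ✓ MOVLT  r1←0x34
4: ✓ CMP  NZCV=0000
5: · MOVMI
6: ✓ MOVGE  r2←0x8d
7: · SUBVS

FIX = (r2, 0x8d)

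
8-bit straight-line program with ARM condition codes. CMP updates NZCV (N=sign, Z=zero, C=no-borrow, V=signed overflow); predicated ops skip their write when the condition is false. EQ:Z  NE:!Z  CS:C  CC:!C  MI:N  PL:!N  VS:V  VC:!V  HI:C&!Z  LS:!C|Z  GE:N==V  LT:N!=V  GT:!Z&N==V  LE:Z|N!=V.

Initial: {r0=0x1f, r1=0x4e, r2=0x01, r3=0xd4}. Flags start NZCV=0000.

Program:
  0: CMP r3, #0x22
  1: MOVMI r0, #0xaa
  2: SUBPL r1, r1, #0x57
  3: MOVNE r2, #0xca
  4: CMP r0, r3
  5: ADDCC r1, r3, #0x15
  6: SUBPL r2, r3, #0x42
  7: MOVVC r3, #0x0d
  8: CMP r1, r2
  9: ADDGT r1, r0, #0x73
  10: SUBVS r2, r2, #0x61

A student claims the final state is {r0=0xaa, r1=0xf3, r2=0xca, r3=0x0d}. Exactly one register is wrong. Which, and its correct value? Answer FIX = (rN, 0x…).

0: ✓ CMP  NZCV=1010
1: ✓ MOVMI  r0←0xaa
2: · SUBPL
3: ✓ MOVNE  r2←0xca
4: ✓ CMP  NZCV=1000
5: ✓ ADDCC  r1←0xe9
6: · SUBPL
7: ✓ MOVVC  r3←0x0d
8: ✓ CMP  NZCV=0010
9: ✓ ADDGT  r1←0x1d
10: · SUBVS

FIX = (r1, 0x1d)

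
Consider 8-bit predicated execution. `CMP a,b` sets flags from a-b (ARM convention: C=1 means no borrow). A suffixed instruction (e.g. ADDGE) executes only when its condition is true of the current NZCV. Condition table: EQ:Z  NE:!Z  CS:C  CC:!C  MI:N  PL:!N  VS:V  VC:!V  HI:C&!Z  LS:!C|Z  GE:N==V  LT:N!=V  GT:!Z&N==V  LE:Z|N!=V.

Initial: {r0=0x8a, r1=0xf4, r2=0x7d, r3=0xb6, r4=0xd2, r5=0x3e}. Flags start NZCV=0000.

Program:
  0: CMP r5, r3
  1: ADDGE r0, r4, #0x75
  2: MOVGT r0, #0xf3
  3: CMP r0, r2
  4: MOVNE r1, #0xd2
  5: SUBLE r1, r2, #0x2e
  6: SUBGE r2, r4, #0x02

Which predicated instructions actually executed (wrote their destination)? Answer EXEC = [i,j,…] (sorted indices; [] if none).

0: ✓ CMP  NZCV=1001
1: ✓ ADDGE  r0←0x47
2: ✓ MOVGT  r0←0xf3
3: ✓ CMP  NZCV=0011
4: ✓ MOVNE  r1←0xd2
5: ✓ SUBLE  r1←0x4f
6: · SUBGE

EXEC = [1,2,4,5]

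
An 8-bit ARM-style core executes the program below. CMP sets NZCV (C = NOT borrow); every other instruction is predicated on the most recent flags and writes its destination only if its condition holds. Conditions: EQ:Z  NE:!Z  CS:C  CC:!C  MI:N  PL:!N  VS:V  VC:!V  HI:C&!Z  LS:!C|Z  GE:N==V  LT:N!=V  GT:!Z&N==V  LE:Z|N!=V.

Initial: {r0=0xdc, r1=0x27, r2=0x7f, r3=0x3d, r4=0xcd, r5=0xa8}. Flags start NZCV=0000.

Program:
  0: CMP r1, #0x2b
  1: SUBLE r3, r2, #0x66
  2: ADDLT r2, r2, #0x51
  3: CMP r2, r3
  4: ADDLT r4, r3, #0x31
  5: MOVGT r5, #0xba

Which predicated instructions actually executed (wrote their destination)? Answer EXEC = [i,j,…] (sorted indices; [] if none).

[0] flags=1000 → (cmp)
[1] flags=1000 LE?T → r3=0x19
[2] flags=1000 LT?T → r2=0xd0
[3] flags=1010 → (cmp)
[4] flags=1010 LT?T → r4=0x4a
[5] flags=1010 GT?F → skip

EXEC = [1,2,4]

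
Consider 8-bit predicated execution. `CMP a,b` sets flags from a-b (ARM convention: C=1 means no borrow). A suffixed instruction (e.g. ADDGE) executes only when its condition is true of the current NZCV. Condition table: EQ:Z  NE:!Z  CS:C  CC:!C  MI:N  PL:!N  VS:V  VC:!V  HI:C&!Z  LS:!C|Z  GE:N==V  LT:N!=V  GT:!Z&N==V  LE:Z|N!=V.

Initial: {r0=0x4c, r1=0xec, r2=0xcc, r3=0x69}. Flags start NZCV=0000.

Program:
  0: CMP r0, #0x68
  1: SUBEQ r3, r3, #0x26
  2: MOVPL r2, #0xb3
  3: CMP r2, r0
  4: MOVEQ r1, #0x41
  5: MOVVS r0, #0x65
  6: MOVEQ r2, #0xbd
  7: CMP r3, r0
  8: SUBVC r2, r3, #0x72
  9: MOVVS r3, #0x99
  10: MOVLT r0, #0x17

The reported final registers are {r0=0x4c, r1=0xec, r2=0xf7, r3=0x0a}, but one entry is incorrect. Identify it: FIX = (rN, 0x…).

[0] flags=1000 → (cmp)
[1] flags=1000 EQ?F → skip
[2] flags=1000 PL?F → skip
[3] flags=1010 → (cmp)
[4] flags=1010 EQ?F → skip
[5] flags=1010 VS?F → skip
[6] flags=1010 EQ?F → skip
[7] flags=0010 → (cmp)
[8] flags=0010 VC?T → r2=0xf7
[9] flags=0010 VS?F → skip
[10] flags=0010 LT?F → skip

FIX = (r3, 0x69)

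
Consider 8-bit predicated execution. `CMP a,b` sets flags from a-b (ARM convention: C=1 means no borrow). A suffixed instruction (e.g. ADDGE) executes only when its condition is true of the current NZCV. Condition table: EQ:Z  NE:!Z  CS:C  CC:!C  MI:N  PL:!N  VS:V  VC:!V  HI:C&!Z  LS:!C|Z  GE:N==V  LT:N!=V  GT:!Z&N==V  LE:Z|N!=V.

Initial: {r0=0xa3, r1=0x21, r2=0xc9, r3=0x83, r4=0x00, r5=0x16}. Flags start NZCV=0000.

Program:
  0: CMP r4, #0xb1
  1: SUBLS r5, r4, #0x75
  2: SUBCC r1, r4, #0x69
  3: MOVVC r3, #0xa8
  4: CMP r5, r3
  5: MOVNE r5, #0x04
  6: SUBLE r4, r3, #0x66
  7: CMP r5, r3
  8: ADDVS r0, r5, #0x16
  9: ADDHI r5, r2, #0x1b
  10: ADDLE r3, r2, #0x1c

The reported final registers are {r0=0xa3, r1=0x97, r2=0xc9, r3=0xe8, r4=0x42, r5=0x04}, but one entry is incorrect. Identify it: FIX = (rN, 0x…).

FIX = (r3, 0xa8)

0: ✓ CMP  NZCV=0000
1: ✓ SUBLS  r5←0x8b
2: ✓ SUBCC  r1←0x97
3: ✓ MOVVC  r3←0xa8
4: ✓ CMP  NZCV=1000
5: ✓ MOVNE  r5←0x04
6: ✓ SUBLE  r4←0x42
7: ✓ CMP  NZCV=0000
8: · ADDVS
9: · ADDHI
10: · ADDLE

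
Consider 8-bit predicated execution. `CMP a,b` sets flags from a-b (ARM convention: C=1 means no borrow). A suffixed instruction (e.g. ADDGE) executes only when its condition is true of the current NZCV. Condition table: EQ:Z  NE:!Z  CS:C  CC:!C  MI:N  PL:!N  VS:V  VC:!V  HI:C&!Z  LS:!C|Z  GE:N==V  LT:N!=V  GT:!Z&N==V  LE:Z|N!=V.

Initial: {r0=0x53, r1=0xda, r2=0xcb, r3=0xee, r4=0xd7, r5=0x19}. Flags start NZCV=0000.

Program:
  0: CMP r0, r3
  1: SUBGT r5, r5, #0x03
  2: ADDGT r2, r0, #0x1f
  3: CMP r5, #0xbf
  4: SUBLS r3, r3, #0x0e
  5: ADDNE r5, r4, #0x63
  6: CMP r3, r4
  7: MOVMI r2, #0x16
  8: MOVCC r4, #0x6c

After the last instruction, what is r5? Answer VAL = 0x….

0: ✓ CMP  NZCV=0000
1: ✓ SUBGT  r5←0x16
2: ✓ ADDGT  r2←0x72
3: ✓ CMP  NZCV=0000
4: ✓ SUBLS  r3←0xe0
5: ✓ ADDNE  r5←0x3a
6: ✓ CMP  NZCV=0010
7: · MOVMI
8: · MOVCC

VAL = 0x3a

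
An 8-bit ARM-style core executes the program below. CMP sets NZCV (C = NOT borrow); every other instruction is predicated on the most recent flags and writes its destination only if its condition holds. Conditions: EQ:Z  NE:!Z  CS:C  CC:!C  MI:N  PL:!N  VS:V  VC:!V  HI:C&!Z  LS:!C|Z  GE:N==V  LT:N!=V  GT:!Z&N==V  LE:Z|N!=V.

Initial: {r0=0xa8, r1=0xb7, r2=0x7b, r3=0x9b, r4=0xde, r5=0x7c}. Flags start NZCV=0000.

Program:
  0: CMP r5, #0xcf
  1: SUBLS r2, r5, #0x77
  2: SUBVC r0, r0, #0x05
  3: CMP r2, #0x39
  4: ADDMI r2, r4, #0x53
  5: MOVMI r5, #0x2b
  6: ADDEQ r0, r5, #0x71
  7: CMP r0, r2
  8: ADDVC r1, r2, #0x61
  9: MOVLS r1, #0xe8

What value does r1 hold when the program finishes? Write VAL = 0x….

0: ✓ CMP  NZCV=1001
1: ✓ SUBLS  r2←0x05
2: · SUBVC
3: ✓ CMP  NZCV=1000
4: ✓ ADDMI  r2←0x31
5: ✓ MOVMI  r5←0x2b
6: · ADDEQ
7: ✓ CMP  NZCV=0011
8: · ADDVC
9: · MOVLS

VAL = 0xb7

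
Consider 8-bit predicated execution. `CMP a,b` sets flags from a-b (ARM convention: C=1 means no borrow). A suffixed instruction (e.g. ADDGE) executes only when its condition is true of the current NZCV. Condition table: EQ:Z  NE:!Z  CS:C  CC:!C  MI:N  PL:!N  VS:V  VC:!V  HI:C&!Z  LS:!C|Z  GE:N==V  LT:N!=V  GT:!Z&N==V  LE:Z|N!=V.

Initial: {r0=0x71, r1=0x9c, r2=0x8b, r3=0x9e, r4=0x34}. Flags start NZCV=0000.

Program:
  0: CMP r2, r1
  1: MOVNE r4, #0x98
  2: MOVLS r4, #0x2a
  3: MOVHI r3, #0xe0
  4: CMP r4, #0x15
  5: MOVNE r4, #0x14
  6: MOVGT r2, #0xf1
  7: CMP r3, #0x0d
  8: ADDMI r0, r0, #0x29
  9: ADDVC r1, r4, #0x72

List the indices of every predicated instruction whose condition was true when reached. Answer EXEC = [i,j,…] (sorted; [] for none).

EXEC = [1,2,5,6,8,9]

0: ✓ CMP  NZCV=1000
1: ✓ MOVNE  r4←0x98
2: ✓ MOVLS  r4←0x2a
3: · MOVHI
4: ✓ CMP  NZCV=0010
5: ✓ MOVNE  r4←0x14
6: ✓ MOVGT  r2←0xf1
7: ✓ CMP  NZCV=1010
8: ✓ ADDMI  r0←0x9a
9: ✓ ADDVC  r1←0x86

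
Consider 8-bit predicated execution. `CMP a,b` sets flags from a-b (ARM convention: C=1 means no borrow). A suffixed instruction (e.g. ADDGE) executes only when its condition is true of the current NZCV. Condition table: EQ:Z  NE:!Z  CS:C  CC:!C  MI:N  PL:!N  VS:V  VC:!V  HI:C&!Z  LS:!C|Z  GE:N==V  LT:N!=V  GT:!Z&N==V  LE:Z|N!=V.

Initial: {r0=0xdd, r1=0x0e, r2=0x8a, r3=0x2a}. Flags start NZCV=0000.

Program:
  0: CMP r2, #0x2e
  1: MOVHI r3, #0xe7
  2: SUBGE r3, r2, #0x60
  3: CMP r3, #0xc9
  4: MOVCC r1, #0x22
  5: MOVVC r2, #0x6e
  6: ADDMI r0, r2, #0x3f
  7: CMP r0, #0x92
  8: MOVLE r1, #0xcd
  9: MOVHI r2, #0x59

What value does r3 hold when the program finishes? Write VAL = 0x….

VAL = 0xe7

[0] flags=0011 → (cmp)
[1] flags=0011 HI?T → r3=0xe7
[2] flags=0011 GE?F → skip
[3] flags=0010 → (cmp)
[4] flags=0010 CC?F → skip
[5] flags=0010 VC?T → r2=0x6e
[6] flags=0010 MI?F → skip
[7] flags=0010 → (cmp)
[8] flags=0010 LE?F → skip
[9] flags=0010 HI?T → r2=0x59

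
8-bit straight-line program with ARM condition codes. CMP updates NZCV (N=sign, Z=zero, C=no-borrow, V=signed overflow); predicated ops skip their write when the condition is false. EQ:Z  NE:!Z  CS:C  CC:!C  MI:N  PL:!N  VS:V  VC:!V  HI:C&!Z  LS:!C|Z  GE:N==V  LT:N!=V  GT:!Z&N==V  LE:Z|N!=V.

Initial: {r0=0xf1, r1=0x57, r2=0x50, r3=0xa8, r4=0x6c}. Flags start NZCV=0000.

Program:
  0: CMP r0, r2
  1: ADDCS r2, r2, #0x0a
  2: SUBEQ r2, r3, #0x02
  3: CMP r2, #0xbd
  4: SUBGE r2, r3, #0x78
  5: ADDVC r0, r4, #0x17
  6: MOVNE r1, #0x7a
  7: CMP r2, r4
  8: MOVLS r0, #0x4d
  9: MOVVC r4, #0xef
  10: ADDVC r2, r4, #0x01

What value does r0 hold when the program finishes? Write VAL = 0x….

VAL = 0x4d

[0] flags=1010 → (cmp)
[1] flags=1010 CS?T → r2=0x5a
[2] flags=1010 EQ?F → skip
[3] flags=1001 → (cmp)
[4] flags=1001 GE?T → r2=0x30
[5] flags=1001 VC?F → skip
[6] flags=1001 NE?T → r1=0x7a
[7] flags=1000 → (cmp)
[8] flags=1000 LS?T → r0=0x4d
[9] flags=1000 VC?T → r4=0xef
[10] flags=1000 VC?T → r2=0xf0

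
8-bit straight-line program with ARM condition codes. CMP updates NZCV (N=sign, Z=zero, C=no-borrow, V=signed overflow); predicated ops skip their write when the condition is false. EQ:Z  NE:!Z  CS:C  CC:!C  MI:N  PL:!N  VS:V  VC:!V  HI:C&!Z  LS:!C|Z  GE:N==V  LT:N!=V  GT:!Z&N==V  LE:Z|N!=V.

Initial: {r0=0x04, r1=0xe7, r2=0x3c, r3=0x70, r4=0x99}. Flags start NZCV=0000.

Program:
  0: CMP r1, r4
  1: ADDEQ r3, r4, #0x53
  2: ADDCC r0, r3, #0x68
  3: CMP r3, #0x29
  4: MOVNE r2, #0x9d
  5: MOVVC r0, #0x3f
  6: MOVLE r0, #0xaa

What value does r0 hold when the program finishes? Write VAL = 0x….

0: ✓ CMP  NZCV=0010
1: · ADDEQ
2: · ADDCC
3: ✓ CMP  NZCV=0010
4: ✓ MOVNE  r2←0x9d
5: ✓ MOVVC  r0←0x3f
6: · MOVLE

VAL = 0x3f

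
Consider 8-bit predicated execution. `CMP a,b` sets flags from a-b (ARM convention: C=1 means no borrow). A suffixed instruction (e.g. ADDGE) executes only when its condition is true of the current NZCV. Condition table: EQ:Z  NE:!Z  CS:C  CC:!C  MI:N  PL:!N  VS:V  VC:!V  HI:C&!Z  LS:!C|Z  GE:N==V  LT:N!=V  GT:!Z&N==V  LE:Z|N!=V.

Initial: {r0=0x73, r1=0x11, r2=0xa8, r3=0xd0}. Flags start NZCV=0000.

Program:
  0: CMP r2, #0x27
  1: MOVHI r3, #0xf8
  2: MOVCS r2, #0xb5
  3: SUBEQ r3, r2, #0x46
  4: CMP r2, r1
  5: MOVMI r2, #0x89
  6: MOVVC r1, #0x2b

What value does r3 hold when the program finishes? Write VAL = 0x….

VAL = 0xf8

0: ✓ CMP  NZCV=1010
1: ✓ MOVHI  r3←0xf8
2: ✓ MOVCS  r2←0xb5
3: · SUBEQ
4: ✓ CMP  NZCV=1010
5: ✓ MOVMI  r2←0x89
6: ✓ MOVVC  r1←0x2b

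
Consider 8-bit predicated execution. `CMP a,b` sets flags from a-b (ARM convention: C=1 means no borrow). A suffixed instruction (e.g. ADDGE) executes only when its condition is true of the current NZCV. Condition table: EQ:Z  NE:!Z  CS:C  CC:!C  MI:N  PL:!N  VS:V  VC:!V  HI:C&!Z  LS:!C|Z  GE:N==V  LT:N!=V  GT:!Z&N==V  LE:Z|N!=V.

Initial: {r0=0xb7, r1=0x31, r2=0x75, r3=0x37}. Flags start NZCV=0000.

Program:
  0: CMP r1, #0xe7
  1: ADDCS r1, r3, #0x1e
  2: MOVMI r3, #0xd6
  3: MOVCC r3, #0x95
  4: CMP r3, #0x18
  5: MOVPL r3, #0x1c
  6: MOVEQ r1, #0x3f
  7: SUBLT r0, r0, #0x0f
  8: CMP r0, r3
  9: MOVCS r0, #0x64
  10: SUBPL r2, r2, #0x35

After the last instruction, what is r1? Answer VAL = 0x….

0: ✓ CMP  NZCV=0000
1: · ADDCS
2: · MOVMI
3: ✓ MOVCC  r3←0x95
4: ✓ CMP  NZCV=0011
5: ✓ MOVPL  r3←0x1c
6: · MOVEQ
7: ✓ SUBLT  r0←0xa8
8: ✓ CMP  NZCV=1010
9: ✓ MOVCS  r0←0x64
10: · SUBPL

VAL = 0x31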